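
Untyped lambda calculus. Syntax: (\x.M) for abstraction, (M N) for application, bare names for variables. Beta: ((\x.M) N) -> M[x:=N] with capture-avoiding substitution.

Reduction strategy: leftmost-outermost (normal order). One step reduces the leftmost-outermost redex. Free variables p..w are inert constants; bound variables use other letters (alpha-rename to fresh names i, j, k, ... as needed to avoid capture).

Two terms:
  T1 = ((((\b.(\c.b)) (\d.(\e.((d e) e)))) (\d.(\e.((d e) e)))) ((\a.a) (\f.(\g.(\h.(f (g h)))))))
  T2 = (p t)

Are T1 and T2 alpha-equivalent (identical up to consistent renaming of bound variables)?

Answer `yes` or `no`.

Answer: no

Derivation:
Term 1: ((((\b.(\c.b)) (\d.(\e.((d e) e)))) (\d.(\e.((d e) e)))) ((\a.a) (\f.(\g.(\h.(f (g h)))))))
Term 2: (p t)
Alpha-equivalence: compare structure up to binder renaming.
Result: False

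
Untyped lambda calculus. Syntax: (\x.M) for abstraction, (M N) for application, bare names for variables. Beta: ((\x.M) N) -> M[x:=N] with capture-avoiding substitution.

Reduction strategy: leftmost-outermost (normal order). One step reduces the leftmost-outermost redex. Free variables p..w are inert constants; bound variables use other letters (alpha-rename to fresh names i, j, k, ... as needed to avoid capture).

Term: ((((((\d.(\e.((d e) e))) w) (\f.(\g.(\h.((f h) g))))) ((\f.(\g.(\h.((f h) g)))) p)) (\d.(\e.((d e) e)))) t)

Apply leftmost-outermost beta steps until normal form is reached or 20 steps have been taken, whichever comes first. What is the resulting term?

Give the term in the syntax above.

Step 0: ((((((\d.(\e.((d e) e))) w) (\f.(\g.(\h.((f h) g))))) ((\f.(\g.(\h.((f h) g)))) p)) (\d.(\e.((d e) e)))) t)
Step 1: (((((\e.((w e) e)) (\f.(\g.(\h.((f h) g))))) ((\f.(\g.(\h.((f h) g)))) p)) (\d.(\e.((d e) e)))) t)
Step 2: (((((w (\f.(\g.(\h.((f h) g))))) (\f.(\g.(\h.((f h) g))))) ((\f.(\g.(\h.((f h) g)))) p)) (\d.(\e.((d e) e)))) t)
Step 3: (((((w (\f.(\g.(\h.((f h) g))))) (\f.(\g.(\h.((f h) g))))) (\g.(\h.((p h) g)))) (\d.(\e.((d e) e)))) t)

Answer: (((((w (\f.(\g.(\h.((f h) g))))) (\f.(\g.(\h.((f h) g))))) (\g.(\h.((p h) g)))) (\d.(\e.((d e) e)))) t)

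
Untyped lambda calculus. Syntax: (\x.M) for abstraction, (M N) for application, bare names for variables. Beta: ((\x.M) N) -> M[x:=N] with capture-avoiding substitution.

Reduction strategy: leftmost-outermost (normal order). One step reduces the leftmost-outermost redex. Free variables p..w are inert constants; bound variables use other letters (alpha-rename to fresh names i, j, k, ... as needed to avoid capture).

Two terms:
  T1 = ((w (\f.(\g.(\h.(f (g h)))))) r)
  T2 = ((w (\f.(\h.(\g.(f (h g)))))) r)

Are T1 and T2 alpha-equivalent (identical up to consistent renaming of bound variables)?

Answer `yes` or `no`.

Term 1: ((w (\f.(\g.(\h.(f (g h)))))) r)
Term 2: ((w (\f.(\h.(\g.(f (h g)))))) r)
Alpha-equivalence: compare structure up to binder renaming.
Result: True

Answer: yes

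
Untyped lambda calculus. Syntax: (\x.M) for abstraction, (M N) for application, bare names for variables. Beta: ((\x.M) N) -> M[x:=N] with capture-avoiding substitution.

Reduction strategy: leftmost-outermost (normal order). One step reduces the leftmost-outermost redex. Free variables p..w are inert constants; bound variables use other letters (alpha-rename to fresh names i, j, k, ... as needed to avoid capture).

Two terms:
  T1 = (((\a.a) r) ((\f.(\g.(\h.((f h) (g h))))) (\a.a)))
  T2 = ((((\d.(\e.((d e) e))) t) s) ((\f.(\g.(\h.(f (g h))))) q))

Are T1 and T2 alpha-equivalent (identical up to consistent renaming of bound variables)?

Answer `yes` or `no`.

Answer: no

Derivation:
Term 1: (((\a.a) r) ((\f.(\g.(\h.((f h) (g h))))) (\a.a)))
Term 2: ((((\d.(\e.((d e) e))) t) s) ((\f.(\g.(\h.(f (g h))))) q))
Alpha-equivalence: compare structure up to binder renaming.
Result: False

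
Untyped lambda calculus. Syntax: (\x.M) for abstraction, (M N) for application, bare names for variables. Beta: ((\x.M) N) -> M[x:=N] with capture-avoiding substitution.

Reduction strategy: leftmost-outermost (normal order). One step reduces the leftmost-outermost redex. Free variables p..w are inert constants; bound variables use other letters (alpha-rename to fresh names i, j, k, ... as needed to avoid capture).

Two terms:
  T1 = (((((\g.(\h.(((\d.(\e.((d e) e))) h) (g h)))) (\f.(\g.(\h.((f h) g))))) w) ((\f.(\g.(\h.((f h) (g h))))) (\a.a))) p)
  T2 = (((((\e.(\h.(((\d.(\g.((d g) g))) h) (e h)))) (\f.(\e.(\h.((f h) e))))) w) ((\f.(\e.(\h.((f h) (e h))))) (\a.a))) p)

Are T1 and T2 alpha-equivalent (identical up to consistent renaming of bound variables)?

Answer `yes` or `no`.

Answer: yes

Derivation:
Term 1: (((((\g.(\h.(((\d.(\e.((d e) e))) h) (g h)))) (\f.(\g.(\h.((f h) g))))) w) ((\f.(\g.(\h.((f h) (g h))))) (\a.a))) p)
Term 2: (((((\e.(\h.(((\d.(\g.((d g) g))) h) (e h)))) (\f.(\e.(\h.((f h) e))))) w) ((\f.(\e.(\h.((f h) (e h))))) (\a.a))) p)
Alpha-equivalence: compare structure up to binder renaming.
Result: True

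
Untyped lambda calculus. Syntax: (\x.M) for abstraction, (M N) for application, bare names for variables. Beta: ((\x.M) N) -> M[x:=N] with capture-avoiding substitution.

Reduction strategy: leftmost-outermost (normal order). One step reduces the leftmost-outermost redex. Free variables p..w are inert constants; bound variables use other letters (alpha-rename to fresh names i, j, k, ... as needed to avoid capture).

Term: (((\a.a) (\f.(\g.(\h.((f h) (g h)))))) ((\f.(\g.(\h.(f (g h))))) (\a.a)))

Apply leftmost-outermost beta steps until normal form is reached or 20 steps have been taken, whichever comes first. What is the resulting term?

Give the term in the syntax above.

Step 0: (((\a.a) (\f.(\g.(\h.((f h) (g h)))))) ((\f.(\g.(\h.(f (g h))))) (\a.a)))
Step 1: ((\f.(\g.(\h.((f h) (g h))))) ((\f.(\g.(\h.(f (g h))))) (\a.a)))
Step 2: (\g.(\h.((((\f.(\g.(\h.(f (g h))))) (\a.a)) h) (g h))))
Step 3: (\g.(\h.(((\g.(\h.((\a.a) (g h)))) h) (g h))))
Step 4: (\g.(\h.((\i.((\a.a) (h i))) (g h))))
Step 5: (\g.(\h.((\a.a) (h (g h)))))
Step 6: (\g.(\h.(h (g h))))

Answer: (\g.(\h.(h (g h))))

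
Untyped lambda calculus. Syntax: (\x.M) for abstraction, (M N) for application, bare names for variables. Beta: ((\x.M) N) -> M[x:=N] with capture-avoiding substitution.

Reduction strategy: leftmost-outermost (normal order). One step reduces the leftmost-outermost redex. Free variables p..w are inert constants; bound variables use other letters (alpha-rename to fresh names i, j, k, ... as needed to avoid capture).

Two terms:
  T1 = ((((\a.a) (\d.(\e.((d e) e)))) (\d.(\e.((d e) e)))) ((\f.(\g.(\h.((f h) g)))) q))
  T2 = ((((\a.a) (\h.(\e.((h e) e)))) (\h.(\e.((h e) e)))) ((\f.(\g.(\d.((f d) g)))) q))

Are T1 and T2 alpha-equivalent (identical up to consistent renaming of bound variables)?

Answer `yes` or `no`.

Term 1: ((((\a.a) (\d.(\e.((d e) e)))) (\d.(\e.((d e) e)))) ((\f.(\g.(\h.((f h) g)))) q))
Term 2: ((((\a.a) (\h.(\e.((h e) e)))) (\h.(\e.((h e) e)))) ((\f.(\g.(\d.((f d) g)))) q))
Alpha-equivalence: compare structure up to binder renaming.
Result: True

Answer: yes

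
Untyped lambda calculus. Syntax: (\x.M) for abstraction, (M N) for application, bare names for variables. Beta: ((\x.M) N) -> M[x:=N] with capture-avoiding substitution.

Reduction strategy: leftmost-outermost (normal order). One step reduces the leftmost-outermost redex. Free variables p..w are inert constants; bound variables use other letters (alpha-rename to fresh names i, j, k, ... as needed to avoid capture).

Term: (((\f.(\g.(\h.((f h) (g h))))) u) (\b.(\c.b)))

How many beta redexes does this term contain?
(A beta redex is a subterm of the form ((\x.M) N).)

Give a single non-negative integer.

Answer: 1

Derivation:
Term: (((\f.(\g.(\h.((f h) (g h))))) u) (\b.(\c.b)))
  Redex: ((\f.(\g.(\h.((f h) (g h))))) u)
Total redexes: 1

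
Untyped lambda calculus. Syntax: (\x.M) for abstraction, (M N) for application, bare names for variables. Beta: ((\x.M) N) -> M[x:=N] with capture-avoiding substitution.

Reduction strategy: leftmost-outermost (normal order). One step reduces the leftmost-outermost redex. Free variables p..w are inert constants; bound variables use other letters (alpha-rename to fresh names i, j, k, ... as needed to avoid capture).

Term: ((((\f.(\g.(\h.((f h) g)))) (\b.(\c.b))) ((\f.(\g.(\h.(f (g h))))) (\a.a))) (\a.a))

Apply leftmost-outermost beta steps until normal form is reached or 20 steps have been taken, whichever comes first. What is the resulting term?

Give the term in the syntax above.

Step 0: ((((\f.(\g.(\h.((f h) g)))) (\b.(\c.b))) ((\f.(\g.(\h.(f (g h))))) (\a.a))) (\a.a))
Step 1: (((\g.(\h.(((\b.(\c.b)) h) g))) ((\f.(\g.(\h.(f (g h))))) (\a.a))) (\a.a))
Step 2: ((\h.(((\b.(\c.b)) h) ((\f.(\g.(\h.(f (g h))))) (\a.a)))) (\a.a))
Step 3: (((\b.(\c.b)) (\a.a)) ((\f.(\g.(\h.(f (g h))))) (\a.a)))
Step 4: ((\c.(\a.a)) ((\f.(\g.(\h.(f (g h))))) (\a.a)))
Step 5: (\a.a)

Answer: (\a.a)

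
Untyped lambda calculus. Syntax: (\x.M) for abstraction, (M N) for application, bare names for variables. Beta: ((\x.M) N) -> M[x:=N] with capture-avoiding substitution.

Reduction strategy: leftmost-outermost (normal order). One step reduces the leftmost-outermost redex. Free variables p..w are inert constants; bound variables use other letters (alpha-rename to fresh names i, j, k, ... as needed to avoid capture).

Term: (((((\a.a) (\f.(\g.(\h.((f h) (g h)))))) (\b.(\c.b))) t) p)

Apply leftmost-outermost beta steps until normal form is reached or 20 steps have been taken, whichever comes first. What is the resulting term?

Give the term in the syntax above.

Step 0: (((((\a.a) (\f.(\g.(\h.((f h) (g h)))))) (\b.(\c.b))) t) p)
Step 1: ((((\f.(\g.(\h.((f h) (g h))))) (\b.(\c.b))) t) p)
Step 2: (((\g.(\h.(((\b.(\c.b)) h) (g h)))) t) p)
Step 3: ((\h.(((\b.(\c.b)) h) (t h))) p)
Step 4: (((\b.(\c.b)) p) (t p))
Step 5: ((\c.p) (t p))
Step 6: p

Answer: p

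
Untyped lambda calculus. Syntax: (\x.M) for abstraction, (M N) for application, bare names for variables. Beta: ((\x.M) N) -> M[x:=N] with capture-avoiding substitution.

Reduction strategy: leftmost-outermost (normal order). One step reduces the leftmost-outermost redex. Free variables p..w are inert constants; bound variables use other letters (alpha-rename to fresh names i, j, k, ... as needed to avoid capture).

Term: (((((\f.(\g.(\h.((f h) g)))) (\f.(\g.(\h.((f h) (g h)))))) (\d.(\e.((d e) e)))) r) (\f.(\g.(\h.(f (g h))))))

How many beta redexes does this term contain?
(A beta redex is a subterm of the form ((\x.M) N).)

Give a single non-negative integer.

Answer: 1

Derivation:
Term: (((((\f.(\g.(\h.((f h) g)))) (\f.(\g.(\h.((f h) (g h)))))) (\d.(\e.((d e) e)))) r) (\f.(\g.(\h.(f (g h))))))
  Redex: ((\f.(\g.(\h.((f h) g)))) (\f.(\g.(\h.((f h) (g h))))))
Total redexes: 1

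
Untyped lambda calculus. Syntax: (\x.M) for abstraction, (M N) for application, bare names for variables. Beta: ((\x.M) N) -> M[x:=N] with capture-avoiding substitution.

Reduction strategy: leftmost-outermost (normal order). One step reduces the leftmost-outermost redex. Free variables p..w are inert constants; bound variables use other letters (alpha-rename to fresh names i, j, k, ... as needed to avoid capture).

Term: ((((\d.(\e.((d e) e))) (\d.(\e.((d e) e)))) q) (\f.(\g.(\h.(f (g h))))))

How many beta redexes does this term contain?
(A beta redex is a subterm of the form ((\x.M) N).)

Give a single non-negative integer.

Answer: 1

Derivation:
Term: ((((\d.(\e.((d e) e))) (\d.(\e.((d e) e)))) q) (\f.(\g.(\h.(f (g h))))))
  Redex: ((\d.(\e.((d e) e))) (\d.(\e.((d e) e))))
Total redexes: 1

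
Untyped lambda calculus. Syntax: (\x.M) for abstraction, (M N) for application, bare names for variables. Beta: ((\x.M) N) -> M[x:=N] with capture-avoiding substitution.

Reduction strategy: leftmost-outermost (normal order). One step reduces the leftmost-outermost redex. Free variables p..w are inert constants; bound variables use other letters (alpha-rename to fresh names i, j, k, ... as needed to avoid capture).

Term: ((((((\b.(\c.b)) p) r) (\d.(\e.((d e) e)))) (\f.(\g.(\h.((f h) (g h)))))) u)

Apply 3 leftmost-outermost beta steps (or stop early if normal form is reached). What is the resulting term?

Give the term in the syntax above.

Answer: (((p (\d.(\e.((d e) e)))) (\f.(\g.(\h.((f h) (g h)))))) u)

Derivation:
Step 0: ((((((\b.(\c.b)) p) r) (\d.(\e.((d e) e)))) (\f.(\g.(\h.((f h) (g h)))))) u)
Step 1: (((((\c.p) r) (\d.(\e.((d e) e)))) (\f.(\g.(\h.((f h) (g h)))))) u)
Step 2: (((p (\d.(\e.((d e) e)))) (\f.(\g.(\h.((f h) (g h)))))) u)
Step 3: (normal form reached)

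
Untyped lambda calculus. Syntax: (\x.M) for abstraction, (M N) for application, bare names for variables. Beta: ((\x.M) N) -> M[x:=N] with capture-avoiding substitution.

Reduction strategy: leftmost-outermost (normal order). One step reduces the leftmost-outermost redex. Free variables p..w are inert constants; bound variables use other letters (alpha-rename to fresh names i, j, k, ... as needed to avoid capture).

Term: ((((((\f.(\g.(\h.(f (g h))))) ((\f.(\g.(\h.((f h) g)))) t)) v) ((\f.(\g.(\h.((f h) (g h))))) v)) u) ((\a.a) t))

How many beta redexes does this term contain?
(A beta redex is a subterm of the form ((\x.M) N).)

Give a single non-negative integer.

Term: ((((((\f.(\g.(\h.(f (g h))))) ((\f.(\g.(\h.((f h) g)))) t)) v) ((\f.(\g.(\h.((f h) (g h))))) v)) u) ((\a.a) t))
  Redex: ((\f.(\g.(\h.(f (g h))))) ((\f.(\g.(\h.((f h) g)))) t))
  Redex: ((\f.(\g.(\h.((f h) g)))) t)
  Redex: ((\f.(\g.(\h.((f h) (g h))))) v)
  Redex: ((\a.a) t)
Total redexes: 4

Answer: 4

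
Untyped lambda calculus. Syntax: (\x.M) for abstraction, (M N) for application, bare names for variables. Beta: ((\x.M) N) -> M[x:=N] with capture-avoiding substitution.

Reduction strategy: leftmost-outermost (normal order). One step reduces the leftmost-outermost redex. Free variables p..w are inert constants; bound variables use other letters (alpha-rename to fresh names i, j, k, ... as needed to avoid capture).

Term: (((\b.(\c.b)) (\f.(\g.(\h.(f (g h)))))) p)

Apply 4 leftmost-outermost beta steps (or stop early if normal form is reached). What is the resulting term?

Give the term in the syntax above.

Answer: (\f.(\g.(\h.(f (g h)))))

Derivation:
Step 0: (((\b.(\c.b)) (\f.(\g.(\h.(f (g h)))))) p)
Step 1: ((\c.(\f.(\g.(\h.(f (g h)))))) p)
Step 2: (\f.(\g.(\h.(f (g h)))))
Step 3: (normal form reached)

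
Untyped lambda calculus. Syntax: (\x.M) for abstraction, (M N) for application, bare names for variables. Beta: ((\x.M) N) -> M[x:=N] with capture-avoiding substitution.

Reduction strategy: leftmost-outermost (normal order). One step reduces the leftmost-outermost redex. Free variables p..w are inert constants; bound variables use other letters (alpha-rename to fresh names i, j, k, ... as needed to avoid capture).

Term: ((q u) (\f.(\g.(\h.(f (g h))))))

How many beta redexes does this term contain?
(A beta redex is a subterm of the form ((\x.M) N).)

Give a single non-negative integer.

Term: ((q u) (\f.(\g.(\h.(f (g h))))))
  (no redexes)
Total redexes: 0

Answer: 0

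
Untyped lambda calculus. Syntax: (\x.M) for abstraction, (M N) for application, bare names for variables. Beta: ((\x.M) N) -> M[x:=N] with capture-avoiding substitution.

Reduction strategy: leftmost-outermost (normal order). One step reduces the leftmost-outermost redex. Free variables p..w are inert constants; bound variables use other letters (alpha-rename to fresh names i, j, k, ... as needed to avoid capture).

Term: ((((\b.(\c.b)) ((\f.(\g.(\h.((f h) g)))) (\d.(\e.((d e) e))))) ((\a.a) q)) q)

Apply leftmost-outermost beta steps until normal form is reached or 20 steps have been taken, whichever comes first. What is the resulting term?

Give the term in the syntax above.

Step 0: ((((\b.(\c.b)) ((\f.(\g.(\h.((f h) g)))) (\d.(\e.((d e) e))))) ((\a.a) q)) q)
Step 1: (((\c.((\f.(\g.(\h.((f h) g)))) (\d.(\e.((d e) e))))) ((\a.a) q)) q)
Step 2: (((\f.(\g.(\h.((f h) g)))) (\d.(\e.((d e) e)))) q)
Step 3: ((\g.(\h.(((\d.(\e.((d e) e))) h) g))) q)
Step 4: (\h.(((\d.(\e.((d e) e))) h) q))
Step 5: (\h.((\e.((h e) e)) q))
Step 6: (\h.((h q) q))

Answer: (\h.((h q) q))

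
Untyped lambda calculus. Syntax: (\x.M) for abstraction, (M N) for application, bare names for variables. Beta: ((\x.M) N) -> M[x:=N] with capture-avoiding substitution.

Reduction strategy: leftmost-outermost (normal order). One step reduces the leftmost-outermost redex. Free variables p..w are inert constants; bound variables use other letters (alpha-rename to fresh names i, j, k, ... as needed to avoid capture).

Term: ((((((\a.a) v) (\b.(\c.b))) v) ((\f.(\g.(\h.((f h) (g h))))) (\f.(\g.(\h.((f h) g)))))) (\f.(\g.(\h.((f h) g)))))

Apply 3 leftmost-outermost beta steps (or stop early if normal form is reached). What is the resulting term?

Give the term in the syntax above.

Answer: ((((v (\b.(\c.b))) v) (\g.(\h.((\g.(\i.((h i) g))) (g h))))) (\f.(\g.(\h.((f h) g)))))

Derivation:
Step 0: ((((((\a.a) v) (\b.(\c.b))) v) ((\f.(\g.(\h.((f h) (g h))))) (\f.(\g.(\h.((f h) g)))))) (\f.(\g.(\h.((f h) g)))))
Step 1: ((((v (\b.(\c.b))) v) ((\f.(\g.(\h.((f h) (g h))))) (\f.(\g.(\h.((f h) g)))))) (\f.(\g.(\h.((f h) g)))))
Step 2: ((((v (\b.(\c.b))) v) (\g.(\h.(((\f.(\g.(\h.((f h) g)))) h) (g h))))) (\f.(\g.(\h.((f h) g)))))
Step 3: ((((v (\b.(\c.b))) v) (\g.(\h.((\g.(\i.((h i) g))) (g h))))) (\f.(\g.(\h.((f h) g)))))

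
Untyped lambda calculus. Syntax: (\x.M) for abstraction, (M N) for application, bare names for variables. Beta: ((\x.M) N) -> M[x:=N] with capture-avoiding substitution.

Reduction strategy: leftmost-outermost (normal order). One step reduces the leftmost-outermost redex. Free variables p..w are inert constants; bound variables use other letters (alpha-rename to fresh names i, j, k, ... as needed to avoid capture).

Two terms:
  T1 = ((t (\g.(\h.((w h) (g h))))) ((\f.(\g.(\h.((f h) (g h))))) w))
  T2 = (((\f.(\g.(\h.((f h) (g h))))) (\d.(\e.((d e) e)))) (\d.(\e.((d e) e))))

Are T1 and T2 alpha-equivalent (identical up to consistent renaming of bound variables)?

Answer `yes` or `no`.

Term 1: ((t (\g.(\h.((w h) (g h))))) ((\f.(\g.(\h.((f h) (g h))))) w))
Term 2: (((\f.(\g.(\h.((f h) (g h))))) (\d.(\e.((d e) e)))) (\d.(\e.((d e) e))))
Alpha-equivalence: compare structure up to binder renaming.
Result: False

Answer: no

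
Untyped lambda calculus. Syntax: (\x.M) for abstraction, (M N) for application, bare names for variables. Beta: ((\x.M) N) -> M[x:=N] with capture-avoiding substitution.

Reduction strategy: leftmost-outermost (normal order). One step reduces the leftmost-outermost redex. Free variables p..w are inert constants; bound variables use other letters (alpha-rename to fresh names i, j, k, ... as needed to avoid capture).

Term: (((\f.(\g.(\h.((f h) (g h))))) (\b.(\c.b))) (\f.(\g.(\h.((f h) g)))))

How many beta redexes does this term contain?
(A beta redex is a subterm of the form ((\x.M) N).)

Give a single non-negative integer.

Term: (((\f.(\g.(\h.((f h) (g h))))) (\b.(\c.b))) (\f.(\g.(\h.((f h) g)))))
  Redex: ((\f.(\g.(\h.((f h) (g h))))) (\b.(\c.b)))
Total redexes: 1

Answer: 1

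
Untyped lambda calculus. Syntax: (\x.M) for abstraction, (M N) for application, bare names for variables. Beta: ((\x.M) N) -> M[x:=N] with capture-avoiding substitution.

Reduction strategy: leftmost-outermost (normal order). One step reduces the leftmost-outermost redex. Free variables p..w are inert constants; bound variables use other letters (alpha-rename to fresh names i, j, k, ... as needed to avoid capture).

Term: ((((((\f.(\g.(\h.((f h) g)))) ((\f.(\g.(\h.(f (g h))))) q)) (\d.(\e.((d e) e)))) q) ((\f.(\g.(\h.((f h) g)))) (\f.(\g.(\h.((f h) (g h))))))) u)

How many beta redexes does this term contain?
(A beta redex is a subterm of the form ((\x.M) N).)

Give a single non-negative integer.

Answer: 3

Derivation:
Term: ((((((\f.(\g.(\h.((f h) g)))) ((\f.(\g.(\h.(f (g h))))) q)) (\d.(\e.((d e) e)))) q) ((\f.(\g.(\h.((f h) g)))) (\f.(\g.(\h.((f h) (g h))))))) u)
  Redex: ((\f.(\g.(\h.((f h) g)))) ((\f.(\g.(\h.(f (g h))))) q))
  Redex: ((\f.(\g.(\h.(f (g h))))) q)
  Redex: ((\f.(\g.(\h.((f h) g)))) (\f.(\g.(\h.((f h) (g h))))))
Total redexes: 3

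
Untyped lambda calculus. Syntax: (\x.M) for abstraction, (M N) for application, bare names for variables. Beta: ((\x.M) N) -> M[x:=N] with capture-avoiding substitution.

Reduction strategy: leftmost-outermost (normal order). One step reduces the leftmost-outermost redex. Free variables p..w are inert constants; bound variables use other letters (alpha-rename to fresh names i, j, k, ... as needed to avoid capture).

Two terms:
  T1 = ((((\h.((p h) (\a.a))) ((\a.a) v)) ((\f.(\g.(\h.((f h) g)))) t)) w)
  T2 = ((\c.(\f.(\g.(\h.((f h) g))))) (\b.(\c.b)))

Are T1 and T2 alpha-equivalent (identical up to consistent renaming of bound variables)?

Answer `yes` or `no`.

Answer: no

Derivation:
Term 1: ((((\h.((p h) (\a.a))) ((\a.a) v)) ((\f.(\g.(\h.((f h) g)))) t)) w)
Term 2: ((\c.(\f.(\g.(\h.((f h) g))))) (\b.(\c.b)))
Alpha-equivalence: compare structure up to binder renaming.
Result: False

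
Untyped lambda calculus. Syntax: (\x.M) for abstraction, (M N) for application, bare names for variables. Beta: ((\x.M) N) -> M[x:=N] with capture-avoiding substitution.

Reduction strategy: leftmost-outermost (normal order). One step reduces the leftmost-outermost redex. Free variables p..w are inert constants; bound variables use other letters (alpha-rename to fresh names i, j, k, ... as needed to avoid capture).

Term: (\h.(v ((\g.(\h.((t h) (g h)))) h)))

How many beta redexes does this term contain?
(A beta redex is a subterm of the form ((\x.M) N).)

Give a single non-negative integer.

Term: (\h.(v ((\g.(\h.((t h) (g h)))) h)))
  Redex: ((\g.(\h.((t h) (g h)))) h)
Total redexes: 1

Answer: 1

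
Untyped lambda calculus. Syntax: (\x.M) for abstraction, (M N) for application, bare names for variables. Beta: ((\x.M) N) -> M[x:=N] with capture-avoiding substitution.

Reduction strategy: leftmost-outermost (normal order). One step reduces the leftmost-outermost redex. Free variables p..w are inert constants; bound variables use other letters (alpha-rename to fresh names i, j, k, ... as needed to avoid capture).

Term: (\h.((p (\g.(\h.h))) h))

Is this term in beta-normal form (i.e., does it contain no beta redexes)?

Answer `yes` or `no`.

Answer: yes

Derivation:
Term: (\h.((p (\g.(\h.h))) h))
No beta redexes found.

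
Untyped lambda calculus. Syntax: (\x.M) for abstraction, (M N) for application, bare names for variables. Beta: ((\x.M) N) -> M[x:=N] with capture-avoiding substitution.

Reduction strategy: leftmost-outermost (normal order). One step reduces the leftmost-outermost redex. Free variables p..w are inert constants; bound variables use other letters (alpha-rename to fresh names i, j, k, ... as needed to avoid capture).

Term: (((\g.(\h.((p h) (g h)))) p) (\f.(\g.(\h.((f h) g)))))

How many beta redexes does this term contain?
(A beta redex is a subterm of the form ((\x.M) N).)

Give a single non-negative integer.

Answer: 1

Derivation:
Term: (((\g.(\h.((p h) (g h)))) p) (\f.(\g.(\h.((f h) g)))))
  Redex: ((\g.(\h.((p h) (g h)))) p)
Total redexes: 1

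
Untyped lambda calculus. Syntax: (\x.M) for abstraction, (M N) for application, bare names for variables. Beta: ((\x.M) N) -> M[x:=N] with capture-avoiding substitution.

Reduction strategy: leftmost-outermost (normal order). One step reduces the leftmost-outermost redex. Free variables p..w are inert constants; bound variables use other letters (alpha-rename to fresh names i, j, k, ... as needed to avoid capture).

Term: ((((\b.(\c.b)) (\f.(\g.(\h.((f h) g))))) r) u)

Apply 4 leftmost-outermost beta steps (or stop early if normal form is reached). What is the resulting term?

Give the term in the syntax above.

Step 0: ((((\b.(\c.b)) (\f.(\g.(\h.((f h) g))))) r) u)
Step 1: (((\c.(\f.(\g.(\h.((f h) g))))) r) u)
Step 2: ((\f.(\g.(\h.((f h) g)))) u)
Step 3: (\g.(\h.((u h) g)))
Step 4: (normal form reached)

Answer: (\g.(\h.((u h) g)))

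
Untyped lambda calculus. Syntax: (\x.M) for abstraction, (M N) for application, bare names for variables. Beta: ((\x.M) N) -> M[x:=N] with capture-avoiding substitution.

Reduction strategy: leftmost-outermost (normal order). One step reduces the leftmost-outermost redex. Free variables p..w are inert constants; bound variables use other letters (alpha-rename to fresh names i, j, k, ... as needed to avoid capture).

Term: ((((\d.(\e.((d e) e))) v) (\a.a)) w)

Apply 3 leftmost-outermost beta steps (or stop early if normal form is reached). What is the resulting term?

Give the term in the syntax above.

Answer: (((v (\a.a)) (\a.a)) w)

Derivation:
Step 0: ((((\d.(\e.((d e) e))) v) (\a.a)) w)
Step 1: (((\e.((v e) e)) (\a.a)) w)
Step 2: (((v (\a.a)) (\a.a)) w)
Step 3: (normal form reached)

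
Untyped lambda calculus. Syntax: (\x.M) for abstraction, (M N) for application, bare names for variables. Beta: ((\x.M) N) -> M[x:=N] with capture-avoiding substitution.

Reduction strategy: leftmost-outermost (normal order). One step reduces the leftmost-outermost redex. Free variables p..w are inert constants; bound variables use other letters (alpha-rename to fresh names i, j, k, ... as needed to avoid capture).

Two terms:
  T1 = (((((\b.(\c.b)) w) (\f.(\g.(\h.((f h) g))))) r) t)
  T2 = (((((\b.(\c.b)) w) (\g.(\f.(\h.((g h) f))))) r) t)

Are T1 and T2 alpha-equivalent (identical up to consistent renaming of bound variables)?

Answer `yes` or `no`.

Answer: yes

Derivation:
Term 1: (((((\b.(\c.b)) w) (\f.(\g.(\h.((f h) g))))) r) t)
Term 2: (((((\b.(\c.b)) w) (\g.(\f.(\h.((g h) f))))) r) t)
Alpha-equivalence: compare structure up to binder renaming.
Result: True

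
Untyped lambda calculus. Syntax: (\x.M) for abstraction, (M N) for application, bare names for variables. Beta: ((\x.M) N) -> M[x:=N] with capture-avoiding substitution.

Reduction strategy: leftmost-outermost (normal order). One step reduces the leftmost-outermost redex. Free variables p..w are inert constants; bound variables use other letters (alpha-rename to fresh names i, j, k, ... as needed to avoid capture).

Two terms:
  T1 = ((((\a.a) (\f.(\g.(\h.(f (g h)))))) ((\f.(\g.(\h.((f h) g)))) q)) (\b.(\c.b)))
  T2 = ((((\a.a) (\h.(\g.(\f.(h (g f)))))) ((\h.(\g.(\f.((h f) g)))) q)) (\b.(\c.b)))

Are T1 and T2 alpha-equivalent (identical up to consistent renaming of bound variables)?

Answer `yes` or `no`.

Answer: yes

Derivation:
Term 1: ((((\a.a) (\f.(\g.(\h.(f (g h)))))) ((\f.(\g.(\h.((f h) g)))) q)) (\b.(\c.b)))
Term 2: ((((\a.a) (\h.(\g.(\f.(h (g f)))))) ((\h.(\g.(\f.((h f) g)))) q)) (\b.(\c.b)))
Alpha-equivalence: compare structure up to binder renaming.
Result: True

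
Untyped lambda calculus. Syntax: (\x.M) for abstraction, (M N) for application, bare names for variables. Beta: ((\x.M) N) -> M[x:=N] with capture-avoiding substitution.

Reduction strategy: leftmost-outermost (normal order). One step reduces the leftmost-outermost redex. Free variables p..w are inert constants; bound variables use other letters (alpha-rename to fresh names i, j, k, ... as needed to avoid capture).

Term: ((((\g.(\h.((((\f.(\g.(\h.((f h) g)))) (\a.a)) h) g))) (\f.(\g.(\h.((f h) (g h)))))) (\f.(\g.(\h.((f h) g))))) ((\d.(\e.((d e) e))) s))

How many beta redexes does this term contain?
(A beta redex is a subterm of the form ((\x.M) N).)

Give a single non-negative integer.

Answer: 3

Derivation:
Term: ((((\g.(\h.((((\f.(\g.(\h.((f h) g)))) (\a.a)) h) g))) (\f.(\g.(\h.((f h) (g h)))))) (\f.(\g.(\h.((f h) g))))) ((\d.(\e.((d e) e))) s))
  Redex: ((\g.(\h.((((\f.(\g.(\h.((f h) g)))) (\a.a)) h) g))) (\f.(\g.(\h.((f h) (g h))))))
  Redex: ((\f.(\g.(\h.((f h) g)))) (\a.a))
  Redex: ((\d.(\e.((d e) e))) s)
Total redexes: 3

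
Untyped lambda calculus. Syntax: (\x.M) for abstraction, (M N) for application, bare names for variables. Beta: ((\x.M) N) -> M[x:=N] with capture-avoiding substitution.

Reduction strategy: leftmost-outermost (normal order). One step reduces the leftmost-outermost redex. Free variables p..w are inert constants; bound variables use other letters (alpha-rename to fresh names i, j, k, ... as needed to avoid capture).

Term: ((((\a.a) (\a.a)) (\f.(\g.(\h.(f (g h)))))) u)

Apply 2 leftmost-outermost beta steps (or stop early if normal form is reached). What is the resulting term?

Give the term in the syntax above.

Step 0: ((((\a.a) (\a.a)) (\f.(\g.(\h.(f (g h)))))) u)
Step 1: (((\a.a) (\f.(\g.(\h.(f (g h)))))) u)
Step 2: ((\f.(\g.(\h.(f (g h))))) u)

Answer: ((\f.(\g.(\h.(f (g h))))) u)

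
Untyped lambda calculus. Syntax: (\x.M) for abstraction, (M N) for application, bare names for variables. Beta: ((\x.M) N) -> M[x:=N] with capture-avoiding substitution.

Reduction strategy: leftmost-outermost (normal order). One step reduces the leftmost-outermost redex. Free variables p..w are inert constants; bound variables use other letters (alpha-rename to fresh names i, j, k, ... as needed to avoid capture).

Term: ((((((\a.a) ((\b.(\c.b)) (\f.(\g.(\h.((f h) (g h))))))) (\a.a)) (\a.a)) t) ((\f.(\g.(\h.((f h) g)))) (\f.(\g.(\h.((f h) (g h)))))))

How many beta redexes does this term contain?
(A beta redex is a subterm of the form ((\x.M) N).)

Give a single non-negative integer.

Term: ((((((\a.a) ((\b.(\c.b)) (\f.(\g.(\h.((f h) (g h))))))) (\a.a)) (\a.a)) t) ((\f.(\g.(\h.((f h) g)))) (\f.(\g.(\h.((f h) (g h)))))))
  Redex: ((\a.a) ((\b.(\c.b)) (\f.(\g.(\h.((f h) (g h)))))))
  Redex: ((\b.(\c.b)) (\f.(\g.(\h.((f h) (g h))))))
  Redex: ((\f.(\g.(\h.((f h) g)))) (\f.(\g.(\h.((f h) (g h))))))
Total redexes: 3

Answer: 3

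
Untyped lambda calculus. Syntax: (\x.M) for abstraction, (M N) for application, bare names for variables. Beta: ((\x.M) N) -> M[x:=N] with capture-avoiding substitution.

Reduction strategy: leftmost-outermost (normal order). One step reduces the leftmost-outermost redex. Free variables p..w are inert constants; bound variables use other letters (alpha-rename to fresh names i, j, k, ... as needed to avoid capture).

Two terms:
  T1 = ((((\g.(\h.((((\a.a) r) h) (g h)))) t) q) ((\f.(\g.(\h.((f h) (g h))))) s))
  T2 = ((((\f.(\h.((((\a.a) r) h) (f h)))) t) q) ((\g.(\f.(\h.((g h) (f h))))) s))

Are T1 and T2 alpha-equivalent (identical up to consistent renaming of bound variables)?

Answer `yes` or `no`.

Term 1: ((((\g.(\h.((((\a.a) r) h) (g h)))) t) q) ((\f.(\g.(\h.((f h) (g h))))) s))
Term 2: ((((\f.(\h.((((\a.a) r) h) (f h)))) t) q) ((\g.(\f.(\h.((g h) (f h))))) s))
Alpha-equivalence: compare structure up to binder renaming.
Result: True

Answer: yes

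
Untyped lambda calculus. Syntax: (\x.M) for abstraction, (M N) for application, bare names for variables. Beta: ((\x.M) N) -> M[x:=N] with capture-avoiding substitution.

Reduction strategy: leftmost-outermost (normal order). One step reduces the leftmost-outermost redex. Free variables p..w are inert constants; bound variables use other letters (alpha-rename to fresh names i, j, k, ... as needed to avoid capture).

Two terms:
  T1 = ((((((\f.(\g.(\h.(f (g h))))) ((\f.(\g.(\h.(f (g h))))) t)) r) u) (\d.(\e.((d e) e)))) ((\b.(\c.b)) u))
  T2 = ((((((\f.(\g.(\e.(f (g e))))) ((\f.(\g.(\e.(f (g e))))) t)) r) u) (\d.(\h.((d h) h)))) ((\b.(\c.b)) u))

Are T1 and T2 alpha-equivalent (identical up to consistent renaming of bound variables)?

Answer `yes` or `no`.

Answer: yes

Derivation:
Term 1: ((((((\f.(\g.(\h.(f (g h))))) ((\f.(\g.(\h.(f (g h))))) t)) r) u) (\d.(\e.((d e) e)))) ((\b.(\c.b)) u))
Term 2: ((((((\f.(\g.(\e.(f (g e))))) ((\f.(\g.(\e.(f (g e))))) t)) r) u) (\d.(\h.((d h) h)))) ((\b.(\c.b)) u))
Alpha-equivalence: compare structure up to binder renaming.
Result: True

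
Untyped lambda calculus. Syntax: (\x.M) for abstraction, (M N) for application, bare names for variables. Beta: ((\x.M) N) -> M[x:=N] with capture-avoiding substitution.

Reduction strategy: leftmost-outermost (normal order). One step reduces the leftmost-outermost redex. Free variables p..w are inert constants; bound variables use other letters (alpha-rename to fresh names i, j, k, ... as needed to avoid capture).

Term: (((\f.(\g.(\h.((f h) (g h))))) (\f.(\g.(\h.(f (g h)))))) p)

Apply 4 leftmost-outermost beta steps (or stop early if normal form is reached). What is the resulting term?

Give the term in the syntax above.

Answer: (\h.(\i.(h ((p h) i))))

Derivation:
Step 0: (((\f.(\g.(\h.((f h) (g h))))) (\f.(\g.(\h.(f (g h)))))) p)
Step 1: ((\g.(\h.(((\f.(\g.(\h.(f (g h))))) h) (g h)))) p)
Step 2: (\h.(((\f.(\g.(\h.(f (g h))))) h) (p h)))
Step 3: (\h.((\g.(\i.(h (g i)))) (p h)))
Step 4: (\h.(\i.(h ((p h) i))))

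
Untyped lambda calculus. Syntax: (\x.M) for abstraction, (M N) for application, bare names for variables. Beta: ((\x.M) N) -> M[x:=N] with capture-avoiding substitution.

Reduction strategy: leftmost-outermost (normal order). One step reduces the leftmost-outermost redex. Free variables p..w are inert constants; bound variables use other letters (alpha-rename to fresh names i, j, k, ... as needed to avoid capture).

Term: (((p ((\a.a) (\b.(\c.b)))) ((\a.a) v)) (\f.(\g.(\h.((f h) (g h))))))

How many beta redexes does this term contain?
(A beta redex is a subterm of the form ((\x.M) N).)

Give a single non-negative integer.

Term: (((p ((\a.a) (\b.(\c.b)))) ((\a.a) v)) (\f.(\g.(\h.((f h) (g h))))))
  Redex: ((\a.a) (\b.(\c.b)))
  Redex: ((\a.a) v)
Total redexes: 2

Answer: 2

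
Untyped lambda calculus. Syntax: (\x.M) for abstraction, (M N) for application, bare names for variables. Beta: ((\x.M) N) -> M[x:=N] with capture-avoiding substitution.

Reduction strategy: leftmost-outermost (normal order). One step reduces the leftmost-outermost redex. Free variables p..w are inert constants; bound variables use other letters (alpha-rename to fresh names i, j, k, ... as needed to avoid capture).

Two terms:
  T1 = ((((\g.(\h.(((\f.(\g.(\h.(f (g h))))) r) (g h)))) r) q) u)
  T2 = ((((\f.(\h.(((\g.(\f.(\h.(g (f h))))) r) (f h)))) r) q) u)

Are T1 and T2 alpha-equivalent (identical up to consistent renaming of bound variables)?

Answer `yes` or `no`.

Answer: yes

Derivation:
Term 1: ((((\g.(\h.(((\f.(\g.(\h.(f (g h))))) r) (g h)))) r) q) u)
Term 2: ((((\f.(\h.(((\g.(\f.(\h.(g (f h))))) r) (f h)))) r) q) u)
Alpha-equivalence: compare structure up to binder renaming.
Result: True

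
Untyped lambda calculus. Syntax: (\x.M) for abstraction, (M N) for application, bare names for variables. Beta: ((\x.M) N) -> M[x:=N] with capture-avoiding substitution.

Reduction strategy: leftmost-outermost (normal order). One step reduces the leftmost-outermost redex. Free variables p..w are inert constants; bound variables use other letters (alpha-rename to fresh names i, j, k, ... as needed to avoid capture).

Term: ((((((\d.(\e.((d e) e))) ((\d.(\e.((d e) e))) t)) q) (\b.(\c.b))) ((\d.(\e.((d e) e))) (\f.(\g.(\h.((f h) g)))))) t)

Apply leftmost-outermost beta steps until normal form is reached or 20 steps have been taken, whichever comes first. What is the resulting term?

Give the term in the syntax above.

Step 0: ((((((\d.(\e.((d e) e))) ((\d.(\e.((d e) e))) t)) q) (\b.(\c.b))) ((\d.(\e.((d e) e))) (\f.(\g.(\h.((f h) g)))))) t)
Step 1: (((((\e.((((\d.(\e.((d e) e))) t) e) e)) q) (\b.(\c.b))) ((\d.(\e.((d e) e))) (\f.(\g.(\h.((f h) g)))))) t)
Step 2: (((((((\d.(\e.((d e) e))) t) q) q) (\b.(\c.b))) ((\d.(\e.((d e) e))) (\f.(\g.(\h.((f h) g)))))) t)
Step 3: ((((((\e.((t e) e)) q) q) (\b.(\c.b))) ((\d.(\e.((d e) e))) (\f.(\g.(\h.((f h) g)))))) t)
Step 4: ((((((t q) q) q) (\b.(\c.b))) ((\d.(\e.((d e) e))) (\f.(\g.(\h.((f h) g)))))) t)
Step 5: ((((((t q) q) q) (\b.(\c.b))) (\e.(((\f.(\g.(\h.((f h) g)))) e) e))) t)
Step 6: ((((((t q) q) q) (\b.(\c.b))) (\e.((\g.(\h.((e h) g))) e))) t)
Step 7: ((((((t q) q) q) (\b.(\c.b))) (\e.(\h.((e h) e)))) t)

Answer: ((((((t q) q) q) (\b.(\c.b))) (\e.(\h.((e h) e)))) t)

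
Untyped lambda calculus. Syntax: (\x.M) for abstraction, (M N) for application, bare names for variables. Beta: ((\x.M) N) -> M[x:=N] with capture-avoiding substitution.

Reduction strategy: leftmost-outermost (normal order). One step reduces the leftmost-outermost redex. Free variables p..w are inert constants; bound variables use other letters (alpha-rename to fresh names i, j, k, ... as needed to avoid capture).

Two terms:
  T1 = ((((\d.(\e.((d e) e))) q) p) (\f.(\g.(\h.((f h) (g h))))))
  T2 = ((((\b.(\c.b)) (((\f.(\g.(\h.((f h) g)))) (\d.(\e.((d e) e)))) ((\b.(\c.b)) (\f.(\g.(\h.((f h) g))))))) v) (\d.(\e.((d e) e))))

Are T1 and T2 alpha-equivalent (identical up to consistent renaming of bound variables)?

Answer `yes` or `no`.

Answer: no

Derivation:
Term 1: ((((\d.(\e.((d e) e))) q) p) (\f.(\g.(\h.((f h) (g h))))))
Term 2: ((((\b.(\c.b)) (((\f.(\g.(\h.((f h) g)))) (\d.(\e.((d e) e)))) ((\b.(\c.b)) (\f.(\g.(\h.((f h) g))))))) v) (\d.(\e.((d e) e))))
Alpha-equivalence: compare structure up to binder renaming.
Result: False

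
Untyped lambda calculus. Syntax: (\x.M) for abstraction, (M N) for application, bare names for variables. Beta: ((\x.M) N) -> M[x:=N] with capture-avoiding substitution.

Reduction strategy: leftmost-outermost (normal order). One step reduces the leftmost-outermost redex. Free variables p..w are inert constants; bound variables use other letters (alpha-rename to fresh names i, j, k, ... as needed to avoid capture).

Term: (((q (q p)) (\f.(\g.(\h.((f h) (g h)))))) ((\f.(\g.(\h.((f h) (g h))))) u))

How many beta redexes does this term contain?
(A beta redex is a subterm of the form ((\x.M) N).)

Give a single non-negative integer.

Term: (((q (q p)) (\f.(\g.(\h.((f h) (g h)))))) ((\f.(\g.(\h.((f h) (g h))))) u))
  Redex: ((\f.(\g.(\h.((f h) (g h))))) u)
Total redexes: 1

Answer: 1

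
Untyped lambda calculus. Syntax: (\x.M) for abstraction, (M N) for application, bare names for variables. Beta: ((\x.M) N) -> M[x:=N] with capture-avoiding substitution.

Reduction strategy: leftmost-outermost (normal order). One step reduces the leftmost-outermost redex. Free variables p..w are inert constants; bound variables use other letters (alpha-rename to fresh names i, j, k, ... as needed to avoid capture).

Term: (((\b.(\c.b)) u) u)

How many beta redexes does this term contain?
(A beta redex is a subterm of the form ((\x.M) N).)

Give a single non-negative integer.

Answer: 1

Derivation:
Term: (((\b.(\c.b)) u) u)
  Redex: ((\b.(\c.b)) u)
Total redexes: 1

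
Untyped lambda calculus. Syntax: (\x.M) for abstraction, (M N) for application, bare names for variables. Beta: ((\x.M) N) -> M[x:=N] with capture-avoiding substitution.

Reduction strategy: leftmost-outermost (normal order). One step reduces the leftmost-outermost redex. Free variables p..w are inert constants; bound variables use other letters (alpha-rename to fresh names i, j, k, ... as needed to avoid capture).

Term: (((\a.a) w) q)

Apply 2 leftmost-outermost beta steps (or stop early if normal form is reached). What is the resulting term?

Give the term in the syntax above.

Step 0: (((\a.a) w) q)
Step 1: (w q)
Step 2: (normal form reached)

Answer: (w q)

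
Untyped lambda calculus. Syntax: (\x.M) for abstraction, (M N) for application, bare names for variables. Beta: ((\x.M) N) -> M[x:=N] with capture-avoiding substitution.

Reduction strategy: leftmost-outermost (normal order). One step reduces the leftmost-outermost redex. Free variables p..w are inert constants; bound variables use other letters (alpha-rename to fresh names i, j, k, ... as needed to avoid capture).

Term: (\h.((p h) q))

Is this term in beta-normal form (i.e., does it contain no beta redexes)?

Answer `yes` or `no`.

Term: (\h.((p h) q))
No beta redexes found.

Answer: yes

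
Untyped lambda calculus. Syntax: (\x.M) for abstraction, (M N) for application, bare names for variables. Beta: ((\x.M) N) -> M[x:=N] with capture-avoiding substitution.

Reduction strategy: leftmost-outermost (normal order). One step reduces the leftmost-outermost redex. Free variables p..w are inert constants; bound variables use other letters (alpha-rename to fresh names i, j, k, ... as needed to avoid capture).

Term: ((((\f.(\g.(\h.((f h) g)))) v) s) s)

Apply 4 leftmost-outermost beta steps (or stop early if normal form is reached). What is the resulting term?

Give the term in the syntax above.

Answer: ((v s) s)

Derivation:
Step 0: ((((\f.(\g.(\h.((f h) g)))) v) s) s)
Step 1: (((\g.(\h.((v h) g))) s) s)
Step 2: ((\h.((v h) s)) s)
Step 3: ((v s) s)
Step 4: (normal form reached)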